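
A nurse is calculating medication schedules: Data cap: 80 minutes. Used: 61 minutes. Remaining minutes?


Total budget: 80 minutes
Time used: 61 minutes
Remaining: 80 - 61 = 19 minutes
Percent used: 76.2%
Percent remaining: 23.8%

19


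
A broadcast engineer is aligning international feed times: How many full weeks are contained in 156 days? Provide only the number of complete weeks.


Total days: 156
Days per week: 7
Division: 156 / 7 = 22 remainder 2
Complete weeks: 22
Remaining days: 2

22


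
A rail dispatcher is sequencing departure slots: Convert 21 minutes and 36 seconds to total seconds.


Minutes: 21
Extra seconds: 36
Seconds per minute: 60
Minutes to seconds: 21 x 60 = 1260
Total: 1260 + 36 = 1296

1296


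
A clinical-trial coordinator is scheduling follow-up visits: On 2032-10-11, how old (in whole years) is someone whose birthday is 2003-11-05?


Birth: 2003-11-05
Reference: 2032-10-11
Year difference: 2032 - 2003 = 29
Has birthday (11-05) occurred by 10-11? No
Birthday not yet reached this year -> subtract 1
Age in full years: 28

28


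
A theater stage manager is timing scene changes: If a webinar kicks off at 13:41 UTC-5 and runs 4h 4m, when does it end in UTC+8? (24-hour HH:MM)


Start: 13:41 in UTC-5
Step 1 - add duration:
  minutes: 41 + 4 = 45
  hours: 13 + 4 + 0 = 17
  end in UTC-5: 17:45
Step 2 - convert UTC-5 -> UTC+8:
  offset difference: 8 - (-5) = 13 hours
  17 + (13) = 30 -> mod 24 = 6
Result: 06:45 in UTC+8

06:45


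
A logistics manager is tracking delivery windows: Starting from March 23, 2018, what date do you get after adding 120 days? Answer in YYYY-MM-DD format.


Start: 2018-03-23
Adding 120 days
Days remaining in March: 8
After March: 112 days still to add
April 2018: 30 days, 82 remaining
May 2018: 31 days, 51 remaining
June 2018: 30 days, 21 remaining
July 2018 has 31 days, need 21
Result: 2018-07-21

2018-07-21


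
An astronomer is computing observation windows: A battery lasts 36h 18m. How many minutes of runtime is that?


Hours: 36
Extra minutes: 18
Minutes per hour: 60
Hours to minutes: 36 x 60 = 2160
Total: 2160 + 18 = 2178

2178


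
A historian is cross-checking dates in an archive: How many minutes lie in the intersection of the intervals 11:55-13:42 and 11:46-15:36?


Interval A: [715, 822] minutes from midnight
Interval B: [706, 936] minutes from midnight
Overlap start = max(715, 706) = 715
Overlap end = min(822, 936) = 822
Overlap = 822 - 715 = 107 minutes

107


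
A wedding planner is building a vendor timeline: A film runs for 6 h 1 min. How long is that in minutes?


Hours: 6
Minutes: 1
Convert hours to minutes: 6 x 60 = 360
Add remaining minutes: 360 + 1 = 361

361


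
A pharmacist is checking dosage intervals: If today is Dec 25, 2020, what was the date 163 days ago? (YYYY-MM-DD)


Start: 2020-12-25
Subtracting 163 days
Days already passed in December: 25
After going back through December: 138 more days to subtract
November 2020: 30 days, 108 remaining
October 2020: 31 days, 77 remaining
September 2020: 30 days, 47 remaining
August 2020: 31 days, 16 remaining
Result: 2020-07-15

2020-07-15


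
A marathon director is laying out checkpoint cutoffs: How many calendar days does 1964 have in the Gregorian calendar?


Year: 1964
Check leap year rules:
Divisible by 4? Yes
Divisible by 100? No
1964 is a leap year
Days: 366

366


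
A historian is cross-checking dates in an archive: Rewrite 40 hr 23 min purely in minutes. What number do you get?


Hours: 40
Extra minutes: 23
Minutes per hour: 60
Hours to minutes: 40 x 60 = 2400
Total: 2400 + 23 = 2423

2423


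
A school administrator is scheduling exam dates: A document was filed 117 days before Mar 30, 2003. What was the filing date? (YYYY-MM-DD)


Start: 2003-03-30
Subtracting 117 days
Days already passed in March: 30
After going back through March: 87 more days to subtract
February 2003: 28 days, 59 remaining
January 2003: 31 days, 28 remaining
December 2002 has 31 days, need 28
Result: 2002-12-03

2002-12-03


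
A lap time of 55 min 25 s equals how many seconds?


Minutes: 55
Seconds: 25
Convert minutes to seconds: 55 x 60 = 3300
Add remaining seconds: 3300 + 25 = 3325

3325


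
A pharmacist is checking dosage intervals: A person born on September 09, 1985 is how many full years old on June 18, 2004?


Birth: 1985-09-09
Reference: 2004-06-18
Year difference: 2004 - 1985 = 19
Has birthday (09-09) occurred by 06-18? No
Birthday not yet reached this year -> subtract 1
Age in full years: 18

18


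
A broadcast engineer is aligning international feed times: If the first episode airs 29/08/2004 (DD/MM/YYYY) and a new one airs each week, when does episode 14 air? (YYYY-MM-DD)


First occurrence: 2004-08-29 (occurrence 1)
Each occurrence is 7 days after the previous.
Occurrence 14 is 13 weeks after the first.
13 weeks = 91 days
2004-08-29 + 91 days = 2004-11-28

2004-11-28


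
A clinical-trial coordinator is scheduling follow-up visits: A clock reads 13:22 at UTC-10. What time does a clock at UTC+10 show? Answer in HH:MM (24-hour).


Local time: 13:22 at UTC-10 (offset -10h)
Target zone: UTC+10 (offset 10h)
Difference: 10 - (-10) = 20 hours
Calculation: 13 + (20) = 33
Wraparound: (33) mod 24 = 9
Result: 09:22

09:22


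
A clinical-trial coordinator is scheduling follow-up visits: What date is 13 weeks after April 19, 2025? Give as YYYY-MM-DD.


Start: 2025-04-19
Weeks to add: 13
Convert to days: 13 x 7 = 91 days
Add 91 days to 2025-04-19
Result: 2025-07-19

2025-07-19


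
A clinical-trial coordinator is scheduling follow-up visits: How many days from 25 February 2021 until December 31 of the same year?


Start: February 25, 2021
End: December 31, 2021
Days left in February: 3
March: 31
April: 30
May: 31
June: 30
... plus remaining months
Sum of remaining months: 306
Total: 3 + 306 = 309

309


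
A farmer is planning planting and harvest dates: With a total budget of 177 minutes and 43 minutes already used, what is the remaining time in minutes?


Total budget: 177 minutes
Time used: 43 minutes
Remaining: 177 - 43 = 134 minutes
Percent used: 24.3%
Percent remaining: 75.7%

134


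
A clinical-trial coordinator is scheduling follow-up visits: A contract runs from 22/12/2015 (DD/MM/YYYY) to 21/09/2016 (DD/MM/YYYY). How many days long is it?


Start date: 2015-12-22
End date: 2016-09-21
Dec 2015: +10 days
Jan 2016: +31 days
Feb 2016: +29 days
... (7 more months)
Total: 274 days

274


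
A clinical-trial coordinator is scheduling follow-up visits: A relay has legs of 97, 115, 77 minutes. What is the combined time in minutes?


Durations: 97, 115, 77
Running sum: 97
+ 115 = 212
+ 77 = 289
Total duration: 289 minutes
That is 4 hours and 49 minutes

289


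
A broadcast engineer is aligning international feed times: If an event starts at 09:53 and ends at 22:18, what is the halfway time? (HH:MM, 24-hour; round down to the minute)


Start time: 09:53 = 593 minutes from midnight
End time: 22:18 = 1338 minutes from midnight
Sum: 593 + 1338 = 1931
Midpoint: 1931 / 2 = 965 minutes
Convert: 965 / 60 = 16 hours, 5 minutes
Result: 16:05

16:05


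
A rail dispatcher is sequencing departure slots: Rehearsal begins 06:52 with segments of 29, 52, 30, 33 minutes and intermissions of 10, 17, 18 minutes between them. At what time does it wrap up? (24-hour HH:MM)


Start: 06:52 = 412 min from midnight
  after task 1 (29 min): 07:21
  after break (10 min): 07:31
  after task 2 (52 min): 08:23
  after break (17 min): 08:40
  after task 3 (30 min): 09:10
  after break (18 min): 09:28
  after task 4 (33 min): 10:01
Total elapsed: 189 minutes
End time: 10:01

10:01


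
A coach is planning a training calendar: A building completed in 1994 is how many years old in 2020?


Birth year: 1994
Current year: 2020
Age = current year - birth year
Age = 2020 - 1994 = 26

26


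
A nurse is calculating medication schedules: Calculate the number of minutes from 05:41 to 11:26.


Start time: 05:41 = 341 minutes from midnight
End time: 11:26 = 686 minutes from midnight
Difference: 686 - 341 = 345 minutes
That is 5 hours and 45 minutes

345


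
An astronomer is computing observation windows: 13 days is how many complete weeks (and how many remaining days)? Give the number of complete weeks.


Total days: 13
Days per week: 7
Division: 13 / 7 = 1 remainder 6
Complete weeks: 1
Remaining days: 6

1


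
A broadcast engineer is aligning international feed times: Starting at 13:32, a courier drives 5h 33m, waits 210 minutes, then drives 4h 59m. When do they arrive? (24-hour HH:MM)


Depart: 13:32
Leg 1: +333 min -> 19:05
Layover: +210 min -> 22:35
Leg 2: +299 min -> 03:34
Total travel: 842 minutes = 14h 2m
Arrival: 03:34

03:34


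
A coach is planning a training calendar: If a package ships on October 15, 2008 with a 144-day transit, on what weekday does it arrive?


Start: 2008-10-15 (Wednesday)
Step 1 - find target date: add 144 days
  2008-10-15 + 144 days = 2009-03-08
Step 2 - day of week:
  144 mod 7 = 4
  Wednesday + 4 days -> Sunday
Result: Sunday (2009-03-08)

Sunday


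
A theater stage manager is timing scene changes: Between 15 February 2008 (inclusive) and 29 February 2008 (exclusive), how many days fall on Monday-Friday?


Start: 2008-02-15 (Friday)
End (exclusive): 2008-02-29 (Friday)
Total calendar days: 14
Full weeks: 14 // 7 = 2 -> 10 weekdays
Remaining 0 days starting on Friday:
Total business days: 10 + 0 = 10

10


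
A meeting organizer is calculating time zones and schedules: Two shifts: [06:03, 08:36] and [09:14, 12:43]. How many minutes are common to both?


Interval A: [363, 516] minutes from midnight
Interval B: [554, 763] minutes from midnight
Overlap start = max(363, 554) = 554
Overlap end = min(516, 763) = 516
End <= start, so the intervals do not overlap: 0 minutes

0


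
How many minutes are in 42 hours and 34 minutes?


Hours: 42
Minutes: 34
Convert hours to minutes: 42 x 60 = 2520
Add remaining minutes: 2520 + 34 = 2554

2554


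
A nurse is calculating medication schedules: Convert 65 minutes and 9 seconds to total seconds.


Minutes: 65
Extra seconds: 9
Seconds per minute: 60
Minutes to seconds: 65 x 60 = 3900
Total: 3900 + 9 = 3909

3909


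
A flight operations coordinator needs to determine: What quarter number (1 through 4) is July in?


Month: July (month 7)
Q1: January-March (months 1-3)
Q2: April-June (months 4-6)
Q3: July-September (months 7-9)
Q4: October-December (months 10-12)
Month 7 falls in Q3

3


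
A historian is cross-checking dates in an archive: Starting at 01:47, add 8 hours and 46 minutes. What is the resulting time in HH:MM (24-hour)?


Start time: 01:47
Adding: 8 hours 46 minutes
Minutes: 47 + 46 = 93
Minute overflow: 93 >= 60, so carry 1 hour, minutes = 33
Hours: 1 + 8 + 1 = 10
Result: 10:33

10:33


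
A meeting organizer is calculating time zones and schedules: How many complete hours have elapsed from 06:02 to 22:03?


Start: 06:02
End: 22:03
Hour difference: 22 - 6 = 16 hours
Minute difference: 3 - 2 = 1 minutes
Total minutes: 961
Complete hours: 961 / 60 = 16 (remainder 1)

16


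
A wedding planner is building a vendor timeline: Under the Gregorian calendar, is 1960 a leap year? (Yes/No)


Year: 1960
Divisible by 4? 1960 / 4 = 490.0 -> Yes
Divisible by 100? 1960 / 100 = 19.6 -> No
Divisible by 4 but not 100, so it IS a leap year

Yes


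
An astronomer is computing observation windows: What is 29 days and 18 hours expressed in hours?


Days: 29
Extra hours: 18
Hours per day: 24
Days to hours: 29 x 24 = 696
Total: 696 + 18 = 714

714


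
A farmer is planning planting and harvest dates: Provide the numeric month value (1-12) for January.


Calendar month order:
1. January <--
2. February
January is month number 1

1


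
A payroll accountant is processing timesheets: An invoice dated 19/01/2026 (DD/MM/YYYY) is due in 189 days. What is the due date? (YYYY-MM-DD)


Start: 2026-01-19
Adding 189 days
Days remaining in January: 12
After January: 177 days still to add
February 2026: 28 days, 149 remaining
March 2026: 31 days, 118 remaining
April 2026: 30 days, 88 remaining
May 2026: 31 days, 57 remaining
Result: 2026-07-27

2026-07-27


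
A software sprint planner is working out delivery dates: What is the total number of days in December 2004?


Month: December
Year: 2004
December is a 31-day month
Total: 31 days

31


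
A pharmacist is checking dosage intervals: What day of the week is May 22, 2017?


Date: 2017-05-22
January 1, 2017 is a Sunday
Day of year: 142
Offset from Jan 1: 141 days
141 mod 7 = 1
Result: Monday

Monday


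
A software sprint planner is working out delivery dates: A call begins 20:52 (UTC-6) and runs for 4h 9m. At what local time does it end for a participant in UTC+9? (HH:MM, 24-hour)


Start: 20:52 in UTC-6
Step 1 - add duration:
  minutes: 52 + 9 = 61 (carry 1h)
  hours: 20 + 4 + 1 = 25
  end in UTC-6: 01:01
Step 2 - convert UTC-6 -> UTC+9:
  offset difference: 9 - (-6) = 15 hours
  1 + (15) = 16 -> mod 24 = 16
Result: 16:01 in UTC+9

16:01


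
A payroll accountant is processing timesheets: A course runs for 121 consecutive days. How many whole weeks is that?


Total days: 121
Days per week: 7
Division: 121 / 7 = 17 remainder 2
Complete weeks: 17
Remaining days: 2

17


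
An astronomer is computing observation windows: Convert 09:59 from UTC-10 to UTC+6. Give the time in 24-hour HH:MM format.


Local time: 09:59 at UTC-10 (offset -10h)
Target zone: UTC+6 (offset 6h)
Difference: 6 - (-10) = 16 hours
Calculation: 9 + (16) = 25
Wraparound: (25) mod 24 = 1
Result: 01:59

01:59


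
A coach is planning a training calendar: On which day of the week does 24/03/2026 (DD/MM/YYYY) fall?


Date: 2026-03-24
January 1, 2026 is a Thursday
Day of year: 83
Offset from Jan 1: 82 days
82 mod 7 = 5
Result: Tuesday

Tuesday


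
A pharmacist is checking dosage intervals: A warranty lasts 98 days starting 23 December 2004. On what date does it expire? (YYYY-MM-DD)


Start: 2004-12-23
Adding 98 days
Days remaining in December: 8
After December: 90 days still to add
January 2005: 31 days, 59 remaining
February 2005: 28 days, 31 remaining
March 2005 has 31 days, need 31
Result: 2005-03-31

2005-03-31


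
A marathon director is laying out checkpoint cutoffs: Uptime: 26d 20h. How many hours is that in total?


Days: 26
Extra hours: 20
Hours per day: 24
Days to hours: 26 x 24 = 624
Total: 624 + 20 = 644

644


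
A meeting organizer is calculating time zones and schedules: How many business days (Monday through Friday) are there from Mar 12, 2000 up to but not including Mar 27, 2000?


Start: 2000-03-12 (Sunday)
End (exclusive): 2000-03-27 (Monday)
Total calendar days: 15
Full weeks: 15 // 7 = 2 -> 10 weekdays
Remaining 1 days starting on Sunday:
  Sun(-) -> 0 weekdays
Total business days: 10 + 0 = 10

10


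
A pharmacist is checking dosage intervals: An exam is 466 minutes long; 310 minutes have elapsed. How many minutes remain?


Total budget: 466 minutes
Time used: 310 minutes
Remaining: 466 - 310 = 156 minutes
Percent used: 66.5%
Percent remaining: 33.5%

156


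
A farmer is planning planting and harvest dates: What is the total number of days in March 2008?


Month: March
Year: 2008
March is a 31-day month
Total: 31 days

31


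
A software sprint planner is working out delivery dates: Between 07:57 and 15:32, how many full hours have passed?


Start: 07:57
End: 15:32
Hour difference: 15 - 7 = 8 hours
Minute difference: 32 - 57 = -25 minutes
Total minutes: 455
Complete hours: 455 / 60 = 7 (remainder 35)

7


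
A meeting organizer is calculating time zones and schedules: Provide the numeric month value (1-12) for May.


Calendar month order:
4. April
5. May <--
6. June
May is month number 5

5


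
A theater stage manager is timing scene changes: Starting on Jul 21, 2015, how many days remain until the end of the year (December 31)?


Start: July 21, 2015
End: December 31, 2015
Days left in July: 10
August: 31
September: 30
October: 31
November: 30
... plus remaining months
Sum of remaining months: 153
Total: 10 + 153 = 163

163


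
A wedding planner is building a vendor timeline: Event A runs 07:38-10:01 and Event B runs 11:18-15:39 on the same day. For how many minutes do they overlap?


Interval A: [458, 601] minutes from midnight
Interval B: [678, 939] minutes from midnight
Overlap start = max(458, 678) = 678
Overlap end = min(601, 939) = 601
End <= start, so the intervals do not overlap: 0 minutes

0


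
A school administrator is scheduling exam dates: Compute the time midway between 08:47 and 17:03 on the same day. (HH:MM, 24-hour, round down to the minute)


Start time: 08:47 = 527 minutes from midnight
End time: 17:03 = 1023 minutes from midnight
Sum: 527 + 1023 = 1550
Midpoint: 1550 / 2 = 775 minutes
Convert: 775 / 60 = 12 hours, 55 minutes
Result: 12:55

12:55


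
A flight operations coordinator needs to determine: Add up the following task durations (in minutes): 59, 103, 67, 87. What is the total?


Durations: 59, 103, 67, 87
Running sum: 59
+ 103 = 162
+ 67 = 229
+ 87 = 316
Total duration: 316 minutes
That is 5 hours and 16 minutes

316


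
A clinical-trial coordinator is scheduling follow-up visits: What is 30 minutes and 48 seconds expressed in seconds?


Minutes: 30
Extra seconds: 48
Seconds per minute: 60
Minutes to seconds: 30 x 60 = 1800
Total: 1800 + 48 = 1848

1848


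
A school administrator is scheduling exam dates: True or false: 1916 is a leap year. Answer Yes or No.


Year: 1916
Divisible by 4? 1916 / 4 = 479.0 -> Yes
Divisible by 100? 1916 / 100 = 19.16 -> No
Divisible by 4 but not 100, so it IS a leap year

Yes


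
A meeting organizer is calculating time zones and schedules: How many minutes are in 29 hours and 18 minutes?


Hours: 29
Extra minutes: 18
Minutes per hour: 60
Hours to minutes: 29 x 60 = 1740
Total: 1740 + 18 = 1758

1758


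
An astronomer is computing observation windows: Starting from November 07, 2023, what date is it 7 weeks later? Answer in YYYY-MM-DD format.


Start: 2023-11-07
Weeks to add: 7
Convert to days: 7 x 7 = 49 days
Add 49 days to 2023-11-07
Result: 2023-12-26

2023-12-26


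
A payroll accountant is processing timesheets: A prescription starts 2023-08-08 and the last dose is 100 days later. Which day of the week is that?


Start: 2023-08-08 (Tuesday)
Step 1 - find target date: add 100 days
  2023-08-08 + 100 days = 2023-11-16
Step 2 - day of week:
  100 mod 7 = 2
  Tuesday + 2 days -> Thursday
Result: Thursday (2023-11-16)

Thursday


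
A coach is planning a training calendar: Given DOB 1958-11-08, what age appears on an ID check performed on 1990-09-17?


Birth: 1958-11-08
Reference: 1990-09-17
Year difference: 1990 - 1958 = 32
Has birthday (11-08) occurred by 09-17? No
Birthday not yet reached this year -> subtract 1
Age in full years: 31

31


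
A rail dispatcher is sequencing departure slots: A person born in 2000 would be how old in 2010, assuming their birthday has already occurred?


Birth year: 2000
Current year: 2010
Age = current year - birth year
Age = 2010 - 2000 = 10

10


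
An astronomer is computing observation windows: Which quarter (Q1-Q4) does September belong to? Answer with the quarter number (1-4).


Month: September (month 9)
Q1: January-March (months 1-3)
Q2: April-June (months 4-6)
Q3: July-September (months 7-9)
Q4: October-December (months 10-12)
Month 9 falls in Q3

3


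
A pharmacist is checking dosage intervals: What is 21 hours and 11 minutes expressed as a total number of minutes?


Hours: 21
Minutes: 11
Convert hours to minutes: 21 x 60 = 1260
Add remaining minutes: 1260 + 11 = 1271

1271


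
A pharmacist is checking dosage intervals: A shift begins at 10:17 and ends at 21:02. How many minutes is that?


Start time: 10:17 = 617 minutes from midnight
End time: 21:02 = 1262 minutes from midnight
Difference: 1262 - 617 = 645 minutes
That is 10 hours and 45 minutes

645


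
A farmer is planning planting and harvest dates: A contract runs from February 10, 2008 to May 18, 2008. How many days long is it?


Start date: 2008-02-10
End date: 2008-05-18
Feb 2008: +20 days
Mar 2008: +31 days
Apr 2008: +30 days
May 2008: +17 days
Total: 98 days

98


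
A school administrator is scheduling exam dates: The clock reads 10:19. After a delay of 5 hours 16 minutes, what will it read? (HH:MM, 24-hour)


Start time: 10:19
Adding: 5 hours 16 minutes
Minutes: 19 + 16 = 35
Hours: 10 + 5 + 0 = 15
Result: 15:35

15:35


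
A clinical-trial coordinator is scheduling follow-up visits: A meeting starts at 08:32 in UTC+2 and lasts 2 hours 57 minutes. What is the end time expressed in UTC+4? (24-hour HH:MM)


Start: 08:32 in UTC+2
Step 1 - add duration:
  minutes: 32 + 57 = 89 (carry 1h)
  hours: 8 + 2 + 1 = 11
  end in UTC+2: 11:29
Step 2 - convert UTC+2 -> UTC+4:
  offset difference: 4 - (2) = 2 hours
  11 + (2) = 13 -> mod 24 = 13
Result: 13:29 in UTC+4

13:29


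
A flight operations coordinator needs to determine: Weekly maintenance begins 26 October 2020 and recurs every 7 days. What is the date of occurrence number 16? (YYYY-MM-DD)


First occurrence: 2020-10-26 (occurrence 1)
Each occurrence is 7 days after the previous.
Occurrence 16 is 15 weeks after the first.
15 weeks = 105 days
2020-10-26 + 105 days = 2021-02-08

2021-02-08


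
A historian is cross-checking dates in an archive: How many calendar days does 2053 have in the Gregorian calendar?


Year: 2053
Check leap year rules:
Divisible by 4? No
2053 is not a leap year
Days: 365

365


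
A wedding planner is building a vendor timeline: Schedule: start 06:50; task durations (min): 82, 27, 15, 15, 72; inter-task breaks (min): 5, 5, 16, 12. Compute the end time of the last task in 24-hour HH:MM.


Start: 06:50 = 410 min from midnight
  after task 1 (82 min): 08:12
  after break (5 min): 08:17
  after task 2 (27 min): 08:44
  after break (5 min): 08:49
  after task 3 (15 min): 09:04
  after break (16 min): 09:20
  after task 4 (15 min): 09:35
  after break (12 min): 09:47
  after task 5 (72 min): 10:59
Total elapsed: 249 minutes
End time: 10:59

10:59


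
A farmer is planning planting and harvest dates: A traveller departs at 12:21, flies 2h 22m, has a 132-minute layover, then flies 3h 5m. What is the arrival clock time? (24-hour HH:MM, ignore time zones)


Depart: 12:21
Leg 1: +142 min -> 14:43
Layover: +132 min -> 16:55
Leg 2: +185 min -> 20:00
Total travel: 459 minutes = 7h 39m
Arrival: 20:00

20:00


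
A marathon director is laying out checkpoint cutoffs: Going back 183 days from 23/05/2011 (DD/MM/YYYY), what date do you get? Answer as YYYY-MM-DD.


Start: 2011-05-23
Subtracting 183 days
Days already passed in May: 23
After going back through May: 160 more days to subtract
April 2011: 30 days, 130 remaining
March 2011: 31 days, 99 remaining
February 2011: 28 days, 71 remaining
January 2011: 31 days, 40 remaining
Result: 2010-11-21

2010-11-21


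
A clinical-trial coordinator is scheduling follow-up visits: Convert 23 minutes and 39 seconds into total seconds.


Minutes: 23
Seconds: 39
Convert minutes to seconds: 23 x 60 = 1380
Add remaining seconds: 1380 + 39 = 1419

1419


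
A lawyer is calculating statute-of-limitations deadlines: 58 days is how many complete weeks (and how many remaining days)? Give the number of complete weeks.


Total days: 58
Days per week: 7
Division: 58 / 7 = 8 remainder 2
Complete weeks: 8
Remaining days: 2

8


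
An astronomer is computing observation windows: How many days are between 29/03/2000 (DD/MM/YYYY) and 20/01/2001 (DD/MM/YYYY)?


Start date: 2000-03-29
End date: 2001-01-20
Mar 2000: +3 days
Apr 2000: +30 days
May 2000: +31 days
... (8 more months)
Total: 297 days

297


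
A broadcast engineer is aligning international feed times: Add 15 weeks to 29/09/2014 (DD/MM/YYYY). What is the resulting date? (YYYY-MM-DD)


Start: 2014-09-29
Weeks to add: 15
Convert to days: 15 x 7 = 105 days
Add 105 days to 2014-09-29
Result: 2015-01-12

2015-01-12


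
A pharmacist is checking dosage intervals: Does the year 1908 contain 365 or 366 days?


Year: 1908
Check leap year rules:
Divisible by 4? Yes
Divisible by 100? No
1908 is a leap year
Days: 366

366


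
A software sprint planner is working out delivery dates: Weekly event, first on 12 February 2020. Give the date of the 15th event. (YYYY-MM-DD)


First occurrence: 2020-02-12 (occurrence 1)
Each occurrence is 7 days after the previous.
Occurrence 15 is 14 weeks after the first.
14 weeks = 98 days
2020-02-12 + 98 days = 2020-05-20

2020-05-20


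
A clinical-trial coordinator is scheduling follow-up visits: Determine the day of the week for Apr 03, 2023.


Date: 2023-04-03
January 1, 2023 is a Sunday
Day of year: 93
Offset from Jan 1: 92 days
92 mod 7 = 1
Result: Monday

Monday


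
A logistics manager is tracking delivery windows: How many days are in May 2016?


Month: May
Year: 2016
May is a 31-day month
Total: 31 days

31


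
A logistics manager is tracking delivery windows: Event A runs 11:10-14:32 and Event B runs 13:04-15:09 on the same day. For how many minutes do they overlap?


Interval A: [670, 872] minutes from midnight
Interval B: [784, 909] minutes from midnight
Overlap start = max(670, 784) = 784
Overlap end = min(872, 909) = 872
Overlap = 872 - 784 = 88 minutes

88


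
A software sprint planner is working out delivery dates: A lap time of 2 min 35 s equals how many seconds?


Minutes: 2
Seconds: 35
Convert minutes to seconds: 2 x 60 = 120
Add remaining seconds: 120 + 35 = 155

155


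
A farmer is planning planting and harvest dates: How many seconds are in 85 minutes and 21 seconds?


Minutes: 85
Extra seconds: 21
Seconds per minute: 60
Minutes to seconds: 85 x 60 = 5100
Total: 5100 + 21 = 5121

5121


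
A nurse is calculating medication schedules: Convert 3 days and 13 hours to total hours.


Days: 3
Extra hours: 13
Hours per day: 24
Days to hours: 3 x 24 = 72
Total: 72 + 13 = 85

85


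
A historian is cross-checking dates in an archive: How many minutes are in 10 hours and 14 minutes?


Hours: 10
Minutes: 14
Convert hours to minutes: 10 x 60 = 600
Add remaining minutes: 600 + 14 = 614

614


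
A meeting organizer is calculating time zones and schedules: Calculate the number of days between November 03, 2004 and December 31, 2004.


Start: November 03, 2004
End: December 31, 2004
Days left in November: 27
December: 31
Sum of remaining months: 31
Total: 27 + 31 = 58

58


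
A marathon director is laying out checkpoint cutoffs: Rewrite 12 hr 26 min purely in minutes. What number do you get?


Hours: 12
Extra minutes: 26
Minutes per hour: 60
Hours to minutes: 12 x 60 = 720
Total: 720 + 26 = 746

746


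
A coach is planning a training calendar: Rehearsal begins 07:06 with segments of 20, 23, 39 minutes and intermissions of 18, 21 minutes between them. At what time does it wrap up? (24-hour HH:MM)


Start: 07:06 = 426 min from midnight
  after task 1 (20 min): 07:26
  after break (18 min): 07:44
  after task 2 (23 min): 08:07
  after break (21 min): 08:28
  after task 3 (39 min): 09:07
Total elapsed: 121 minutes
End time: 09:07

09:07


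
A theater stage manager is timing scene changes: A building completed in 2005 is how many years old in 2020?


Birth year: 2005
Current year: 2020
Age = current year - birth year
Age = 2020 - 2005 = 15

15


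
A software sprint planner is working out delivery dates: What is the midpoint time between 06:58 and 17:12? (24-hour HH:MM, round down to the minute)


Start time: 06:58 = 418 minutes from midnight
End time: 17:12 = 1032 minutes from midnight
Sum: 418 + 1032 = 1450
Midpoint: 1450 / 2 = 725 minutes
Convert: 725 / 60 = 12 hours, 5 minutes
Result: 12:05

12:05


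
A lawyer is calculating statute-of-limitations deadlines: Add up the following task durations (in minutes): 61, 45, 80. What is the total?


Durations: 61, 45, 80
Running sum: 61
+ 45 = 106
+ 80 = 186
Total duration: 186 minutes
That is 3 hours and 6 minutes

186


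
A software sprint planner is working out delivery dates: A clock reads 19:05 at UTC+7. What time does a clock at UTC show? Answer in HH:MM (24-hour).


Local time: 19:05 at UTC+7 (offset 7h)
Target zone: UTC (offset 0h)
Difference: 0 - (7) = -7 hours
Calculation: 19 + (-7) = 12
Result: 12:05

12:05


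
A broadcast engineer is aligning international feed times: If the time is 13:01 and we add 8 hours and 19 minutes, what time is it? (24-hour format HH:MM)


Start time: 13:01
Adding: 8 hours 19 minutes
Minutes: 1 + 19 = 20
Hours: 13 + 8 + 0 = 21
Result: 21:20

21:20


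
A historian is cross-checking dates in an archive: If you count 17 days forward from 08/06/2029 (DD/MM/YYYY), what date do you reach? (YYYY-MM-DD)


Start: 2029-06-08
Adding 17 days
Days remaining in June: 22
Result: 2029-06-25

2029-06-25


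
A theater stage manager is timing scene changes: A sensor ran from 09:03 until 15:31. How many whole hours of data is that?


Start: 09:03
End: 15:31
Hour difference: 15 - 9 = 6 hours
Minute difference: 31 - 3 = 28 minutes
Total minutes: 388
Complete hours: 388 / 60 = 6 (remainder 28)

6


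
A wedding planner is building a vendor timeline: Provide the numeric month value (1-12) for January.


Calendar month order:
1. January <--
2. February
January is month number 1

1


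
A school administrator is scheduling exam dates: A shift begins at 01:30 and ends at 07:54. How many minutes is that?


Start time: 01:30 = 90 minutes from midnight
End time: 07:54 = 474 minutes from midnight
Difference: 474 - 90 = 384 minutes
That is 6 hours and 24 minutes

384


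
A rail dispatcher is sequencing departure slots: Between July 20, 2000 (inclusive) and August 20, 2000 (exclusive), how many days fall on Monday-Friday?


Start: 2000-07-20 (Thursday)
End (exclusive): 2000-08-20 (Sunday)
Total calendar days: 31
Full weeks: 31 // 7 = 4 -> 20 weekdays
Remaining 3 days starting on Thursday:
  Thu(w), Fri(w), Sat(-) -> 2 weekdays
Total business days: 20 + 2 = 22

22


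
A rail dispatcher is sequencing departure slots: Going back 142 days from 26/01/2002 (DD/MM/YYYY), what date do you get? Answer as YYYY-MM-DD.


Start: 2002-01-26
Subtracting 142 days
Days already passed in January: 26
After going back through January: 116 more days to subtract
December 2001: 31 days, 85 remaining
November 2001: 30 days, 55 remaining
October 2001: 31 days, 24 remaining
September 2001 has 30 days, need 24
Result: 2001-09-06

2001-09-06


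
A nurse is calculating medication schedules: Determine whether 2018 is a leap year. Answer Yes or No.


Year: 2018
Divisible by 4? 2018 / 4 = 504.5 -> No
Not divisible by 4, so NOT a leap year

No


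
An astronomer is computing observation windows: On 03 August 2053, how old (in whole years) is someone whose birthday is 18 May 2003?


Birth: 2003-05-18
Reference: 2053-08-03
Year difference: 2053 - 2003 = 50
Has birthday (05-18) occurred by 08-03? Yes
Age in full years: 50

50


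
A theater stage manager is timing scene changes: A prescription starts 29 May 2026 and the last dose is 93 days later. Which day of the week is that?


Start: 2026-05-29 (Friday)
Step 1 - find target date: add 93 days
  2026-05-29 + 93 days = 2026-08-30
Step 2 - day of week:
  93 mod 7 = 2
  Friday + 2 days -> Sunday
Result: Sunday (2026-08-30)

Sunday


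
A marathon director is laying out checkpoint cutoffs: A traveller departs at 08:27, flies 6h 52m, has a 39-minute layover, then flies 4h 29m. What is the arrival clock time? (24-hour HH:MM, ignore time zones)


Depart: 08:27
Leg 1: +412 min -> 15:19
Layover: +39 min -> 15:58
Leg 2: +269 min -> 20:27
Total travel: 720 minutes = 12h 0m
Arrival: 20:27

20:27


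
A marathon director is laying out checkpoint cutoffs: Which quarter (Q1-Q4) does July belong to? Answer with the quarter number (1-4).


Month: July (month 7)
Q1: January-March (months 1-3)
Q2: April-June (months 4-6)
Q3: July-September (months 7-9)
Q4: October-December (months 10-12)
Month 7 falls in Q3

3


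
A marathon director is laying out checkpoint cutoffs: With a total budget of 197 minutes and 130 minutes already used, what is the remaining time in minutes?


Total budget: 197 minutes
Time used: 130 minutes
Remaining: 197 - 130 = 67 minutes
Percent used: 66.0%
Percent remaining: 34.0%

67


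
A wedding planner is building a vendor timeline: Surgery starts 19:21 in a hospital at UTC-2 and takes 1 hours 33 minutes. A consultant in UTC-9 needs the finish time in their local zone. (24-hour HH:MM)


Start: 19:21 in UTC-2
Step 1 - add duration:
  minutes: 21 + 33 = 54
  hours: 19 + 1 + 0 = 20
  end in UTC-2: 20:54
Step 2 - convert UTC-2 -> UTC-9:
  offset difference: -9 - (-2) = -7 hours
  20 + (-7) = 13 -> mod 24 = 13
Result: 13:54 in UTC-9

13:54


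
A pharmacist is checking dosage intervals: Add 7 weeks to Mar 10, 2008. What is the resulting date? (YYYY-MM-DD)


Start: 2008-03-10
Weeks to add: 7
Convert to days: 7 x 7 = 49 days
Add 49 days to 2008-03-10
Result: 2008-04-28

2008-04-28


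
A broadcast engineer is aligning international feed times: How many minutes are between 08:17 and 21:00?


Start time: 08:17 = 497 minutes from midnight
End time: 21:00 = 1260 minutes from midnight
Difference: 1260 - 497 = 763 minutes
That is 12 hours and 43 minutes

763


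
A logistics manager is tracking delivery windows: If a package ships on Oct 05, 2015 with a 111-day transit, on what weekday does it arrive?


Start: 2015-10-05 (Monday)
Step 1 - find target date: add 111 days
  2015-10-05 + 111 days = 2016-01-24
Step 2 - day of week:
  111 mod 7 = 6
  Monday + 6 days -> Sunday
Result: Sunday (2016-01-24)

Sunday


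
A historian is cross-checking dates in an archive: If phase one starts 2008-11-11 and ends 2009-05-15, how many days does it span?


Start date: 2008-11-11
End date: 2009-05-15
Nov 2008: +20 days
Dec 2008: +31 days
Jan 2009: +31 days
... (4 more months)
Total: 185 days

185


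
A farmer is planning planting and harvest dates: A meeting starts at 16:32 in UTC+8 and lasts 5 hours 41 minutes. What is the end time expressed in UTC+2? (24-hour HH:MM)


Start: 16:32 in UTC+8
Step 1 - add duration:
  minutes: 32 + 41 = 73 (carry 1h)
  hours: 16 + 5 + 1 = 22
  end in UTC+8: 22:13
Step 2 - convert UTC+8 -> UTC+2:
  offset difference: 2 - (8) = -6 hours
  22 + (-6) = 16 -> mod 24 = 16
Result: 16:13 in UTC+2

16:13


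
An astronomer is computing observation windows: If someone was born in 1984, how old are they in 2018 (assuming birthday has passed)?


Birth year: 1984
Current year: 2018
Age = current year - birth year
Age = 2018 - 1984 = 34

34


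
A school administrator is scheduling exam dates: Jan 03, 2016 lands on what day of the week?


Date: 2016-01-03
January 1, 2016 is a Friday
Day of year: 3
Offset from Jan 1: 2 days
2 mod 7 = 2
Result: Sunday

Sunday


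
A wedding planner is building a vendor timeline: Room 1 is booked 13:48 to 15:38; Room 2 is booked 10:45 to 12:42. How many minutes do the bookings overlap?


Interval A: [828, 938] minutes from midnight
Interval B: [645, 762] minutes from midnight
Overlap start = max(828, 645) = 828
Overlap end = min(938, 762) = 762
End <= start, so the intervals do not overlap: 0 minutes

0


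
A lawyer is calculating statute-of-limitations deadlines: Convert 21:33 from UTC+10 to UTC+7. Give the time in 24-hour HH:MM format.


Local time: 21:33 at UTC+10 (offset 10h)
Target zone: UTC+7 (offset 7h)
Difference: 7 - (10) = -3 hours
Calculation: 21 + (-3) = 18
Result: 18:33

18:33


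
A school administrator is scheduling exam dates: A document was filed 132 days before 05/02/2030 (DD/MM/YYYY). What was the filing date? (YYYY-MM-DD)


Start: 2030-02-05
Subtracting 132 days
Days already passed in February: 5
After going back through February: 127 more days to subtract
January 2030: 31 days, 96 remaining
December 2029: 31 days, 65 remaining
November 2029: 30 days, 35 remaining
October 2029: 31 days, 4 remaining
Result: 2029-09-26

2029-09-26


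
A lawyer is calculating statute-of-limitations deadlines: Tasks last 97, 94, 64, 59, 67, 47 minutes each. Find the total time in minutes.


Durations: 97, 94, 64, 59, 67, 47
Running sum: 97
+ 94 = 191
+ 64 = 255
+ 59 = 314
+ 67 = 381
+ 47 = 428
Total duration: 428 minutes
That is 7 hours and 8 minutes

428


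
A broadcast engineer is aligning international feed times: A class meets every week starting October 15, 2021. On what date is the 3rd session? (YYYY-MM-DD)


First occurrence: 2021-10-15 (occurrence 1)
Each occurrence is 7 days after the previous.
Occurrence 3 is 2 weeks after the first.
2 weeks = 14 days
2021-10-15 + 14 days = 2021-10-29

2021-10-29


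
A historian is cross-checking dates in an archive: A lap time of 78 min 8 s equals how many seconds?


Minutes: 78
Seconds: 8
Convert minutes to seconds: 78 x 60 = 4680
Add remaining seconds: 4680 + 8 = 4688

4688


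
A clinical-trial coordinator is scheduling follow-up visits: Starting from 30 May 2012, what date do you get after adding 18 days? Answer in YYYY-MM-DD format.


Start: 2012-05-30
Adding 18 days
Days remaining in May: 1
After May: 17 days still to add
June 2012 has 30 days, need 17
Result: 2012-06-17

2012-06-17


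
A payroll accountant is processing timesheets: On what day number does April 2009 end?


Month: April
Year: 2009
April is a 30-day month
Total: 30 days

30


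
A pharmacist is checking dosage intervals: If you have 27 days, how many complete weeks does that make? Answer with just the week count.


Total days: 27
Days per week: 7
Division: 27 / 7 = 3 remainder 6
Complete weeks: 3
Remaining days: 6

3


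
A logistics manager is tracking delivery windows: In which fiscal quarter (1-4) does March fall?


Month: March (month 3)
Q1: January-March (months 1-3)
Q2: April-June (months 4-6)
Q3: July-September (months 7-9)
Q4: October-December (months 10-12)
Month 3 falls in Q1

1


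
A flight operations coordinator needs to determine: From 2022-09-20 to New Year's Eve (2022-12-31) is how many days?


Start: September 20, 2022
End: December 31, 2022
Days left in September: 10
October: 31
November: 30
December: 31
Sum of remaining months: 92
Total: 10 + 92 = 102

102


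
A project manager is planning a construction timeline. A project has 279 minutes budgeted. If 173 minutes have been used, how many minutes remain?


Total budget: 279 minutes
Time used: 173 minutes
Remaining: 279 - 173 = 106 minutes
Percent used: 62.0%
Percent remaining: 38.0%

106


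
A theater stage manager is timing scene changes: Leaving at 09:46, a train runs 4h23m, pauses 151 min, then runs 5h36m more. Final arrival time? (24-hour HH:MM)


Depart: 09:46
Leg 1: +263 min -> 14:09
Layover: +151 min -> 16:40
Leg 2: +336 min -> 22:16
Total travel: 750 minutes = 12h 30m
Arrival: 22:16

22:16


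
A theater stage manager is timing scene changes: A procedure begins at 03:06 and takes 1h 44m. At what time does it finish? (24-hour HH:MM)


Start time: 03:06
Adding: 1 hours 44 minutes
Minutes: 6 + 44 = 50
Hours: 3 + 1 + 0 = 4
Result: 04:50

04:50


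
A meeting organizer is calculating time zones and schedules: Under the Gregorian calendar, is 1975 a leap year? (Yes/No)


Year: 1975
Divisible by 4? 1975 / 4 = 493.75 -> No
Not divisible by 4, so NOT a leap year

No


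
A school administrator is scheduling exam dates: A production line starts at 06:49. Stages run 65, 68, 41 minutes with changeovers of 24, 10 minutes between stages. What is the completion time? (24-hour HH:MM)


Start: 06:49 = 409 min from midnight
  after task 1 (65 min): 07:54
  after break (24 min): 08:18
  after task 2 (68 min): 09:26
  after break (10 min): 09:36
  after task 3 (41 min): 10:17
Total elapsed: 208 minutes
End time: 10:17

10:17
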